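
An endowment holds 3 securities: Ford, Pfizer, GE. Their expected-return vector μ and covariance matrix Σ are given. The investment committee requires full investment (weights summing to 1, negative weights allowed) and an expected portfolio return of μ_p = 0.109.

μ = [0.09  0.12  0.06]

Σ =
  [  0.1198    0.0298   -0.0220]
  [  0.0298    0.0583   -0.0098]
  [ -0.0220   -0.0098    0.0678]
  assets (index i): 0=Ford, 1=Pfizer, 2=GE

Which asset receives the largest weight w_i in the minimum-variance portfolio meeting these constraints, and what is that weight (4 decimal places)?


Pfizer (0.7993)

p=Σ⁻¹μ = [0.4915  2.0320  1.3382]
q=Σ⁻¹𝟙 = [7.8726  16.4366  19.6796]
a=μᵀp=0.368369  b=𝟙ᵀp=3.861708  c=𝟙ᵀq=43.988851  D=ac−b²=1.291350
λ₁=(c·0.109−b)/D = (43.988851·0.109−3.861708)/1.291350 = 0.722559
λ₂=(a−b·0.109)/D = (0.368369−3.861708·0.109)/1.291350 = -0.040699
w* = 0.722559·p + -0.040699·q:
  w_0 = 0.722559·0.4915 + -0.040699·7.8726 = 0.0348  (Ford)
  w_1 = 0.722559·2.0320 + -0.040699·16.4366 = 0.7993  (Pfizer)
  w_2 = 0.722559·1.3382 + -0.040699·19.6796 = 0.1660  (GE)
Σw_i=1.0000  μᵀw=0.1090
σ²=wᵀΣw=λ₁·μ_p+λ₂ = 0.722559·0.109 + -0.040699 = 0.038060 ≈ 0.0381


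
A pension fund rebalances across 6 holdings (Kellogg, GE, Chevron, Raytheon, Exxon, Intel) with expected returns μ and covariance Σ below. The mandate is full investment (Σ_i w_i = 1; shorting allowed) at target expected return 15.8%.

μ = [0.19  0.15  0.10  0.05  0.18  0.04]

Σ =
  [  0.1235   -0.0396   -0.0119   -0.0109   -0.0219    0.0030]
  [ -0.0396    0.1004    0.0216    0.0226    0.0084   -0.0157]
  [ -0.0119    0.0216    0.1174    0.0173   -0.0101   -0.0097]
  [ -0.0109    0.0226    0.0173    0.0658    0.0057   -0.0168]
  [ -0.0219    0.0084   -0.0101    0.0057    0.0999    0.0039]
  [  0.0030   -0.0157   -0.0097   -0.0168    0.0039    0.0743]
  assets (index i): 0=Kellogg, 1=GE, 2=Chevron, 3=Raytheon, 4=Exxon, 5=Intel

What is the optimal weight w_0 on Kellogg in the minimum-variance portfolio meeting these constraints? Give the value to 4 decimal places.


0.3133

p=Σ⁻¹μ = [2.7617  2.2887  0.9508  0.2328  2.2598  0.9686]
q=Σ⁻¹𝟙 = [16.0342  13.2068  8.0873  15.1585  11.6069  19.4763]
a=μᵀp=1.420261  b=𝟙ᵀp=9.462464  c=𝟙ᵀq=83.569974  D=ac−b²=29.152902
λ₁=(c·0.158−b)/D = (83.569974·0.158−9.462464)/29.152902 = 0.128344
λ₂=(a−b·0.158)/D = (1.420261−9.462464·0.158)/29.152902 = -0.002566
w* = 0.128344·p + -0.002566·q:
  w_0 = 0.128344·2.7617 + -0.002566·16.0342 = 0.3133  (Kellogg)
  w_1 = 0.128344·2.2887 + -0.002566·13.2068 = 0.2599  (GE)
  w_2 = 0.128344·0.9508 + -0.002566·8.0873 = 0.1013  (Chevron)
  w_3 = 0.128344·0.2328 + -0.002566·15.1585 = -0.0090  (Raytheon)
  w_4 = 0.128344·2.2598 + -0.002566·11.6069 = 0.2602  (Exxon)
  w_5 = 0.128344·0.9686 + -0.002566·19.4763 = 0.0743  (Intel)
Σw_i=1.0000  μᵀw=0.1580
σ²=wᵀΣw=λ₁·μ_p+λ₂ = 0.128344·0.158 + -0.002566 = 0.017712 ≈ 0.0177


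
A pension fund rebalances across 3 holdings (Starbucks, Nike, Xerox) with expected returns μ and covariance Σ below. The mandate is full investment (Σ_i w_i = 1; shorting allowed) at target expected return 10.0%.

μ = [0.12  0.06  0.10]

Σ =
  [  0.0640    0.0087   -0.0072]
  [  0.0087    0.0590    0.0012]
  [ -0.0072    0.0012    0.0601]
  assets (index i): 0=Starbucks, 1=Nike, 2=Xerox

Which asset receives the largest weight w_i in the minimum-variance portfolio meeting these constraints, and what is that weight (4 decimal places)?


p=Σ⁻¹μ = [1.9945  0.6844  1.8892]
q=Σ⁻¹𝟙 = [15.7389  14.2574  18.2398]
a=μᵀp=0.469321  b=𝟙ᵀp=4.568084  c=𝟙ᵀq=48.236008  D=ac−b²=1.770799
λ₁=(c·0.100−b)/D = (48.236008·0.100−4.568084)/1.770799 = 0.144295
λ₂=(a−b·0.100)/D = (0.469321−4.568084·0.100)/1.770799 = 0.007066
w* = 0.144295·p + 0.007066·q:
  w_0 = 0.144295·1.9945 + 0.007066·15.7389 = 0.3990  (Starbucks)
  w_1 = 0.144295·0.6844 + 0.007066·14.2574 = 0.1995  (Nike)
  w_2 = 0.144295·1.8892 + 0.007066·18.2398 = 0.4015  (Xerox)
Σw_i=1.0000  μᵀw=0.1000
σ²=wᵀΣw=λ₁·μ_p+λ₂ = 0.144295·0.100 + 0.007066 = 0.021496 ≈ 0.0215

Xerox (0.4015)


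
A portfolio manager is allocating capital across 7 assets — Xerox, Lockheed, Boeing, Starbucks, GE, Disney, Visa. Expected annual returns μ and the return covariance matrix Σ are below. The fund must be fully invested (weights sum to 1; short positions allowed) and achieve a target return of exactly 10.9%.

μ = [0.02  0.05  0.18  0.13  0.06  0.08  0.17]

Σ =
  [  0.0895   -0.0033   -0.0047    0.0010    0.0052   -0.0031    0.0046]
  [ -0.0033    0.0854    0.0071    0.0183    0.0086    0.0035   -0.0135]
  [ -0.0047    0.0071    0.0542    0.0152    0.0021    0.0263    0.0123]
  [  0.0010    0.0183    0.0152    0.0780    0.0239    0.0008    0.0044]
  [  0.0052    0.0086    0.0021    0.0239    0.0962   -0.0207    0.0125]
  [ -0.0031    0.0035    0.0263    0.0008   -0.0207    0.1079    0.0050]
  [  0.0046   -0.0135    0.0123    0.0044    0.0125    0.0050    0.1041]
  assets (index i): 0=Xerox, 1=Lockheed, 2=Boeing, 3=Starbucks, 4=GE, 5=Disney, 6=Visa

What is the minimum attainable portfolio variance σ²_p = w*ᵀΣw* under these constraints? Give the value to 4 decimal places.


u=Σ⁻¹μ = [0.2971  0.3598  2.7246  0.9370  0.1224  0.0310  1.2889]
v=Σ⁻¹𝟙 = [11.4745  10.2101  10.8466  5.1992  8.0200  7.7711  7.5856]
a=μᵀu=0.865099  b=𝟙ᵀu=5.760720  c=𝟙ᵀv=61.107094  D=ac−b²=19.677792
λ₁=(c·0.109−b)/D = (61.107094·0.109−5.760720)/19.677792 = 0.045734
λ₂=(a−b·0.109)/D = (0.865099−5.760720·0.109)/19.677792 = 0.012053
w* = 0.045734·u + 0.012053·v:
  w_0 = 0.045734·0.2971 + 0.012053·11.4745 = 0.1519  (Xerox)
  w_1 = 0.045734·0.3598 + 0.012053·10.2101 = 0.1395  (Lockheed)
  w_2 = 0.045734·2.7246 + 0.012053·10.8466 = 0.2553  (Boeing)
  w_3 = 0.045734·0.9370 + 0.012053·5.1992 = 0.1055  (Starbucks)
  w_4 = 0.045734·0.1224 + 0.012053·8.0200 = 0.1023  (GE)
  w_5 = 0.045734·0.0310 + 0.012053·7.7711 = 0.0951  (Disney)
  w_6 = 0.045734·1.2889 + 0.012053·7.5856 = 0.1504  (Visa)
Σw_i=1.0000  μᵀw=0.1090
σ²=wᵀΣw=λ₁·μ_p+λ₂ = 0.045734·0.109 + 0.012053 = 0.017038 ≈ 0.0170

0.0170


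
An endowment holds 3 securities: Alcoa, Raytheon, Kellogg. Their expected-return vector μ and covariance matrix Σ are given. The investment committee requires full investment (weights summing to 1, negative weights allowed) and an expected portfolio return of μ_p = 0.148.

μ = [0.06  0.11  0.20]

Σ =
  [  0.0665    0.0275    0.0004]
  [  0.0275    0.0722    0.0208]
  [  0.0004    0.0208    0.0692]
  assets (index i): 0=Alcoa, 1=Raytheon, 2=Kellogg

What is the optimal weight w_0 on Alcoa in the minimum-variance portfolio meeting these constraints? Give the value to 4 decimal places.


0.2798

u=Σ⁻¹μ = [0.6917  0.4692  2.7451]
v=Σ⁻¹𝟙 = [12.7668  5.3052  12.7824]
a=μᵀu=0.642145  b=𝟙ᵀu=3.906071  c=𝟙ᵀv=30.854482  D=ac−b²=4.555652
λ₁=(c·0.148−b)/D = (30.854482·0.148−3.906071)/4.555652 = 0.144961
λ₂=(a−b·0.148)/D = (0.642145−3.906071·0.148)/4.555652 = 0.014059
w* = 0.144961·u + 0.014059·v:
  w_0 = 0.144961·0.6917 + 0.014059·12.7668 = 0.2798  (Alcoa)
  w_1 = 0.144961·0.4692 + 0.014059·5.3052 = 0.1426  (Raytheon)
  w_2 = 0.144961·2.7451 + 0.014059·12.7824 = 0.5776  (Kellogg)
Σw_i=1.0000  μᵀw=0.1480
σ²=wᵀΣw=λ₁·μ_p+λ₂ = 0.144961·0.148 + 0.014059 = 0.035513 ≈ 0.0355


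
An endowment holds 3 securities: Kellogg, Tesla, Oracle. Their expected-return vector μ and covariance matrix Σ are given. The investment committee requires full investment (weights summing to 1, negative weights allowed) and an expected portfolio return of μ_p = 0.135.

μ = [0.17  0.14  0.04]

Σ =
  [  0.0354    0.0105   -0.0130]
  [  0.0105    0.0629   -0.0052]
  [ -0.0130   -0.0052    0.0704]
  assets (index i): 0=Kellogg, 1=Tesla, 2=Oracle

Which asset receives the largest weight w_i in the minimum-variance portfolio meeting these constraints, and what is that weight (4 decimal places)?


Kellogg (0.5850)

g=Σ⁻¹μ = [4.9319  1.5341  1.5922]
h=Σ⁻¹𝟙 = [32.3612  12.2392  21.0844]
a=μᵀg=1.116893  b=𝟙ᵀg=8.058261  c=𝟙ᵀh=65.684730  D=ac−b²=8.427218
λ₁=(c·0.135−b)/D = (65.684730·0.135−8.058261)/8.427218 = 0.096020
λ₂=(a−b·0.135)/D = (1.116893−8.058261·0.135)/8.427218 = 0.003444
w* = 0.096020·g + 0.003444·h:
  w_0 = 0.096020·4.9319 + 0.003444·32.3612 = 0.5850  (Kellogg)
  w_1 = 0.096020·1.5341 + 0.003444·12.2392 = 0.1895  (Tesla)
  w_2 = 0.096020·1.5922 + 0.003444·21.0844 = 0.2255  (Oracle)
Σw_i=1.0000  μᵀw=0.1350
σ²=wᵀΣw=λ₁·μ_p+λ₂ = 0.096020·0.135 + 0.003444 = 0.016407 ≈ 0.0164


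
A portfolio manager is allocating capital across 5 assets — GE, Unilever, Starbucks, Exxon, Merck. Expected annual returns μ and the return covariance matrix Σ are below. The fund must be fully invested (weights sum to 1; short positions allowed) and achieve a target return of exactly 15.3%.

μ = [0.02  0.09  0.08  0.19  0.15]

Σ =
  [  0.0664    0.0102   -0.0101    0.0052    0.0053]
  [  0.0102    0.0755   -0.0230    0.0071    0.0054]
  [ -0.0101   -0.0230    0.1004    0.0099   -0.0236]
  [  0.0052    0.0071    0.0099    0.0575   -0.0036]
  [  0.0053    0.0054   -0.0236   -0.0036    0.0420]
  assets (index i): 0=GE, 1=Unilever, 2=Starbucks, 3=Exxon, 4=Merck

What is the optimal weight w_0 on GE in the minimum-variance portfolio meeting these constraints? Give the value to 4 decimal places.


p=Σ⁻¹μ = [-0.2220  1.1458  1.8438  3.1635  4.7593]
q=Σ⁻¹𝟙 = [12.3778  14.3854  21.0607  12.9571  33.3427]
a=μᵀp=1.561136  b=𝟙ᵀp=10.690348  c=𝟙ᵀq=94.123701  D=ac−b²=32.656405
λ₁=(c·0.153−b)/D = (94.123701·0.153−10.690348)/32.656405 = 0.113625
λ₂=(a−b·0.153)/D = (1.561136−10.690348·0.153)/32.656405 = -0.002281
w* = 0.113625·p + -0.002281·q:
  w_0 = 0.113625·-0.2220 + -0.002281·12.3778 = -0.0535  (GE)
  w_1 = 0.113625·1.1458 + -0.002281·14.3854 = 0.0974  (Unilever)
  w_2 = 0.113625·1.8438 + -0.002281·21.0607 = 0.1615  (Starbucks)
  w_3 = 0.113625·3.1635 + -0.002281·12.9571 = 0.3299  (Exxon)
  w_4 = 0.113625·4.7593 + -0.002281·33.3427 = 0.4647  (Merck)
Σw_i=1.0000  μᵀw=0.1530
σ²=wᵀΣw=λ₁·μ_p+λ₂ = 0.113625·0.153 + -0.002281 = 0.015104 ≈ 0.0151

-0.0535


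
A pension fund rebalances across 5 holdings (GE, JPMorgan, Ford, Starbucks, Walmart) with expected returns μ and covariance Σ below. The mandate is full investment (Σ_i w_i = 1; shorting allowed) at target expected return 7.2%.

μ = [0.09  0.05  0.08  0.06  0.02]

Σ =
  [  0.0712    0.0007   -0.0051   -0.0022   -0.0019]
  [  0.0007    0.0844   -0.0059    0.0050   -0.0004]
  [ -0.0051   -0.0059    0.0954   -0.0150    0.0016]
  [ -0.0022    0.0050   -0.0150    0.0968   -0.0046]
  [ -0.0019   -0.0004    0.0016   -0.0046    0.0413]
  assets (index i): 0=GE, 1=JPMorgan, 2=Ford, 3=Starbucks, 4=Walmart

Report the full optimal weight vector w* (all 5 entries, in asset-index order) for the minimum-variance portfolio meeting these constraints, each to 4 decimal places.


0.3507  0.1322  0.2658  0.1885  0.0629

u=Σ⁻¹μ = [1.3757  0.6103  1.0677  0.8137  0.6027]
v=Σ⁻¹𝟙 = [16.0225  12.0042  13.7583  13.4436  26.0308]
a=μᵀu=0.300622  b=𝟙ᵀu=4.470131  c=𝟙ᵀv=81.259407  D=ac−b²=4.446300
λ₁=(c·0.072−b)/D = (81.259407·0.072−4.470131)/4.446300 = 0.310493
λ₂=(a−b·0.072)/D = (0.300622−4.470131·0.072)/4.446300 = -0.004774
w* = 0.310493·u + -0.004774·v:
  w_0 = 0.310493·1.3757 + -0.004774·16.0225 = 0.3507  (GE)
  w_1 = 0.310493·0.6103 + -0.004774·12.0042 = 0.1322  (JPMorgan)
  w_2 = 0.310493·1.0677 + -0.004774·13.7583 = 0.2658  (Ford)
  w_3 = 0.310493·0.8137 + -0.004774·13.4436 = 0.1885  (Starbucks)
  w_4 = 0.310493·0.6027 + -0.004774·26.0308 = 0.0629  (Walmart)
Σw_i=1.0000  μᵀw=0.0720
σ²=wᵀΣw=λ₁·μ_p+λ₂ = 0.310493·0.072 + -0.004774 = 0.017581 ≈ 0.0176


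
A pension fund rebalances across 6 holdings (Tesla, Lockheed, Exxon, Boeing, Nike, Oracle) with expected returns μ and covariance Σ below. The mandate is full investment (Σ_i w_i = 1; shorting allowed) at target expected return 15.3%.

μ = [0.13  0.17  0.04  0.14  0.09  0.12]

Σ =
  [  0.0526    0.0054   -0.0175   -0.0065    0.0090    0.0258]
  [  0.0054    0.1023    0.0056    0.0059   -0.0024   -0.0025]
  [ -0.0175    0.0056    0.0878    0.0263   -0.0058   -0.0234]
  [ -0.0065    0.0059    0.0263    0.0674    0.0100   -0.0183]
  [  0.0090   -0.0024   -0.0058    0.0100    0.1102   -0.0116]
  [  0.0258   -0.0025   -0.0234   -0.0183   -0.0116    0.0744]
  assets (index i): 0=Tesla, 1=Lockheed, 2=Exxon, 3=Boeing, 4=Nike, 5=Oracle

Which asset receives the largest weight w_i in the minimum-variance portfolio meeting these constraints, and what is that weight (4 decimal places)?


Boeing (0.4096)

x=Σ⁻¹μ = [1.7277  1.4703  0.5776  2.3040  0.7316  1.9256]
y=Σ⁻¹𝟙 = [14.2661  8.1033  15.3154  13.0663  9.6323  18.2987]
a=μᵀx=1.117135  b=𝟙ᵀx=8.736803  c=𝟙ᵀy=78.682094  D=ac−b²=11.566775
λ₁=(c·0.153−b)/D = (78.682094·0.153−8.736803)/11.566775 = 0.285435
λ₂=(a−b·0.153)/D = (1.117135−8.736803·0.153)/11.566775 = -0.018985
w* = 0.285435·x + -0.018985·y:
  w_0 = 0.285435·1.7277 + -0.018985·14.2661 = 0.2223  (Tesla)
  w_1 = 0.285435·1.4703 + -0.018985·8.1033 = 0.2658  (Lockheed)
  w_2 = 0.285435·0.5776 + -0.018985·15.3154 = -0.1259  (Exxon)
  w_3 = 0.285435·2.3040 + -0.018985·13.0663 = 0.4096  (Boeing)
  w_4 = 0.285435·0.7316 + -0.018985·9.6323 = 0.0260  (Nike)
  w_5 = 0.285435·1.9256 + -0.018985·18.2987 = 0.2022  (Oracle)
Σw_i=1.0000  μᵀw=0.1530
σ²=wᵀΣw=λ₁·μ_p+λ₂ = 0.285435·0.153 + -0.018985 = 0.024686 ≈ 0.0247


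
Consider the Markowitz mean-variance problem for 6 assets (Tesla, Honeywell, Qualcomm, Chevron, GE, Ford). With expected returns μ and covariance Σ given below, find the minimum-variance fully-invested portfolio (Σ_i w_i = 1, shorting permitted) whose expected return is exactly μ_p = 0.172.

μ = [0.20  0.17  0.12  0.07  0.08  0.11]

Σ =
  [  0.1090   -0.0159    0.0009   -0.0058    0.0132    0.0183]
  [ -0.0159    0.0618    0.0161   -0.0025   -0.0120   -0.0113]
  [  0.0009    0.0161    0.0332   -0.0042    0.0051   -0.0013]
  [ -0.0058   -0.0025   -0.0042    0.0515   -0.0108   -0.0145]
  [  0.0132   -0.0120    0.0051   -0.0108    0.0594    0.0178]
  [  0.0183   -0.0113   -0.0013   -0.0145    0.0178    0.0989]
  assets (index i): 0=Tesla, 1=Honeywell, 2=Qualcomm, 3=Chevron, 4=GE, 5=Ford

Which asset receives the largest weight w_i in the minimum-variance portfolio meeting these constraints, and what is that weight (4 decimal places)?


Honeywell (0.4789)

x=Σ⁻¹μ = [2.0551  3.3610  2.0773  2.5882  1.4851  1.2555]
y=Σ⁻¹𝟙 = [9.2314  20.0491  21.5773  30.5517  18.9251  12.0506]
a=μᵀx=1.669742  b=𝟙ᵀx=12.822106  c=𝟙ᵀy=112.385249  D=ac−b²=23.247922
λ₁=(c·0.172−b)/D = (112.385249·0.172−12.822106)/23.247922 = 0.279946
λ₂=(a−b·0.172)/D = (1.669742−12.822106·0.172)/23.247922 = -0.023041
w* = 0.279946·x + -0.023041·y:
  w_0 = 0.279946·2.0551 + -0.023041·9.2314 = 0.3626  (Tesla)
  w_1 = 0.279946·3.3610 + -0.023041·20.0491 = 0.4789  (Honeywell)
  w_2 = 0.279946·2.0773 + -0.023041·21.5773 = 0.0844  (Qualcomm)
  w_3 = 0.279946·2.5882 + -0.023041·30.5517 = 0.0206  (Chevron)
  w_4 = 0.279946·1.4851 + -0.023041·18.9251 = -0.0203  (GE)
  w_5 = 0.279946·1.2555 + -0.023041·12.0506 = 0.0738  (Ford)
Σw_i=1.0000  μᵀw=0.1720
σ²=wᵀΣw=λ₁·μ_p+λ₂ = 0.279946·0.172 + -0.023041 = 0.025109 ≈ 0.0251


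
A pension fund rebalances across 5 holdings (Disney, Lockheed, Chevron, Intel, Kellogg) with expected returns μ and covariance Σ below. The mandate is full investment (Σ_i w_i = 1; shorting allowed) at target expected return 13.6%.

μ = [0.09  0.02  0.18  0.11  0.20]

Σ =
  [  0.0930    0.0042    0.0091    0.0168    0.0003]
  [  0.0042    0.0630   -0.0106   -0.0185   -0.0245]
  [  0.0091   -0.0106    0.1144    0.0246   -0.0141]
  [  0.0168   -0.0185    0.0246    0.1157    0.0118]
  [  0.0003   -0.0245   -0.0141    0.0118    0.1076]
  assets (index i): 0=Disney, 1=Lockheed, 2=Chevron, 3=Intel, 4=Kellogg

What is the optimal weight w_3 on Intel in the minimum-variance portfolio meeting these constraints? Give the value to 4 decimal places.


0.0688

x=Σ⁻¹μ = [0.6131  1.6802  1.8762  0.4834  2.4324]
y=Σ⁻¹𝟙 = [7.0771  25.6043  10.8005  7.8157  15.6621]
a=μᵀx=0.966157  b=𝟙ᵀx=7.085268  c=𝟙ᵀy=66.959808  D=ac−b²=14.492648
λ₁=(c·0.136−b)/D = (66.959808·0.136−7.085268)/14.492648 = 0.139468
λ₂=(a−b·0.136)/D = (0.966157−7.085268·0.136)/14.492648 = 0.000177
w* = 0.139468·x + 0.000177·y:
  w_0 = 0.139468·0.6131 + 0.000177·7.0771 = 0.0868  (Disney)
  w_1 = 0.139468·1.6802 + 0.000177·25.6043 = 0.2389  (Lockheed)
  w_2 = 0.139468·1.8762 + 0.000177·10.8005 = 0.2636  (Chevron)
  w_3 = 0.139468·0.4834 + 0.000177·7.8157 = 0.0688  (Intel)
  w_4 = 0.139468·2.4324 + 0.000177·15.6621 = 0.3420  (Kellogg)
Σw_i=1.0000  μᵀw=0.1360
σ²=wᵀΣw=λ₁·μ_p+λ₂ = 0.139468·0.136 + 0.000177 = 0.019144 ≈ 0.0191


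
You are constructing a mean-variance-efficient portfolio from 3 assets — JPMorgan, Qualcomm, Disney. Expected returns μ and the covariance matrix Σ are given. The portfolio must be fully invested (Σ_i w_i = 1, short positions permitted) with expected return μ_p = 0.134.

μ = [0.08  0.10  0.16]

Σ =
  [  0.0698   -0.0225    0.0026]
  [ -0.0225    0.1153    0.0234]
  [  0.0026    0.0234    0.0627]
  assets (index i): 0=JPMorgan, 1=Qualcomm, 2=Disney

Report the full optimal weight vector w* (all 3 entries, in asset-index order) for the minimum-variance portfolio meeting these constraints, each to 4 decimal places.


0.2397  0.1137  0.6466

u=Σ⁻¹μ = [1.2746  0.6588  2.2531]
v=Σ⁻¹𝟙 = [16.9951  9.6247  11.6522]
a=μᵀu=0.528341  b=𝟙ᵀu=4.186437  c=𝟙ᵀv=38.272060  D=ac−b²=2.694426
λ₁=(c·0.134−b)/D = (38.272060·0.134−4.186437)/2.694426 = 0.349618
λ₂=(a−b·0.134)/D = (0.528341−4.186437·0.134)/2.694426 = -0.012115
w* = 0.349618·u + -0.012115·v:
  w_0 = 0.349618·1.2746 + -0.012115·16.9951 = 0.2397  (JPMorgan)
  w_1 = 0.349618·0.6588 + -0.012115·9.6247 = 0.1137  (Qualcomm)
  w_2 = 0.349618·2.2531 + -0.012115·11.6522 = 0.6466  (Disney)
Σw_i=1.0000  μᵀw=0.1340
σ²=wᵀΣw=λ₁·μ_p+λ₂ = 0.349618·0.134 + -0.012115 = 0.034734 ≈ 0.0347


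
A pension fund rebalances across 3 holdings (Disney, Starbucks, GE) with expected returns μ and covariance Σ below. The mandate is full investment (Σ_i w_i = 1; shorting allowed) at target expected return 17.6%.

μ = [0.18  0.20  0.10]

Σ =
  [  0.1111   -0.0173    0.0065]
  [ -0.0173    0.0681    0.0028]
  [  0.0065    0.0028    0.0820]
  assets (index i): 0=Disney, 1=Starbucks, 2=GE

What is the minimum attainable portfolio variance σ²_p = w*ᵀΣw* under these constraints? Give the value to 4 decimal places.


g=Σ⁻¹μ = [2.0998  3.4318  0.9359]
h=Σ⁻¹𝟙 = [11.0266  17.0439  10.7391]
a=μᵀg=1.157912  b=𝟙ᵀg=6.467480  c=𝟙ᵀh=38.809598  D=ac−b²=3.109801
λ₁=(c·0.176−b)/D = (38.809598·0.176−6.467480)/3.109801 = 0.116731
λ₂=(a−b·0.176)/D = (1.157912−6.467480·0.176)/3.109801 = 0.006314
w* = 0.116731·g + 0.006314·h:
  w_0 = 0.116731·2.0998 + 0.006314·11.0266 = 0.3147  (Disney)
  w_1 = 0.116731·3.4318 + 0.006314·17.0439 = 0.5082  (Starbucks)
  w_2 = 0.116731·0.9359 + 0.006314·10.7391 = 0.1771  (GE)
Σw_i=1.0000  μᵀw=0.1760
σ²=wᵀΣw=λ₁·μ_p+λ₂ = 0.116731·0.176 + 0.006314 = 0.026859 ≈ 0.0269

0.0269


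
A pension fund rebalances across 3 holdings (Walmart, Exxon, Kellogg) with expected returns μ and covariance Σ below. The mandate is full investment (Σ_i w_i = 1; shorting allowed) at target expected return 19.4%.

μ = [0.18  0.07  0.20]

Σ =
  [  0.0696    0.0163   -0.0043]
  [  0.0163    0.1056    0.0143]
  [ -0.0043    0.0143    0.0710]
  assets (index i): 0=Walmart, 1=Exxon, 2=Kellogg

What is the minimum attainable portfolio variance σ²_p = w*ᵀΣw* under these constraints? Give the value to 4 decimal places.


0.0342

x=Σ⁻¹μ = [2.8155  -0.1812  3.0239]
y=Σ⁻¹𝟙 = [13.9476  5.4436  13.8328]
a=μᵀx=1.098882  b=𝟙ᵀx=5.658180  c=𝟙ᵀy=33.224002  D=ac−b²=4.494251
λ₁=(c·0.194−b)/D = (33.224002·0.194−5.658180)/4.494251 = 0.175174
λ₂=(a−b·0.194)/D = (1.098882−5.658180·0.194)/4.494251 = 0.000266
w* = 0.175174·x + 0.000266·y:
  w_0 = 0.175174·2.8155 + 0.000266·13.9476 = 0.4969  (Walmart)
  w_1 = 0.175174·-0.1812 + 0.000266·5.4436 = -0.0303  (Exxon)
  w_2 = 0.175174·3.0239 + 0.000266·13.8328 = 0.5334  (Kellogg)
Σw_i=1.0000  μᵀw=0.1940
σ²=wᵀΣw=λ₁·μ_p+λ₂ = 0.175174·0.194 + 0.000266 = 0.034250 ≈ 0.0342


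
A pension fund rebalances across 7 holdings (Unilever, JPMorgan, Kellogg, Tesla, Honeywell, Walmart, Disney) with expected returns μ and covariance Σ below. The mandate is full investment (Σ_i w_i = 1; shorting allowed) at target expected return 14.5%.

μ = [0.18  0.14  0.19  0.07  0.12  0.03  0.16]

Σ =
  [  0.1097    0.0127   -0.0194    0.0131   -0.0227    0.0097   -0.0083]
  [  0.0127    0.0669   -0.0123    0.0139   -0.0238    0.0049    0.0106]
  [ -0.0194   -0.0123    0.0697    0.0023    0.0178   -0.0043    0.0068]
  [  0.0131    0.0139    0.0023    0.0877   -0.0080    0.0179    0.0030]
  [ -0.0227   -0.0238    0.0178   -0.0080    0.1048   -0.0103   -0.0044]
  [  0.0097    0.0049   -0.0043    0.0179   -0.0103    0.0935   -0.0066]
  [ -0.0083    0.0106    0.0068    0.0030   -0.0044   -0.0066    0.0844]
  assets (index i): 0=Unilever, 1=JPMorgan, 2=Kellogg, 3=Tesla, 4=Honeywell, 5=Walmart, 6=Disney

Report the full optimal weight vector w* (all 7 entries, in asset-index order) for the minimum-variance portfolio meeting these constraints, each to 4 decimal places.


0.1634  0.2042  0.2190  0.0339  0.1636  0.0859  0.1300

x=Σ⁻¹μ = [2.3827  2.5917  3.2486  -0.0297  1.8061  0.4098  1.6701]
y=Σ⁻¹𝟙 = [12.4318  17.4455  16.3882  5.1844  15.3246  10.7179  11.0123]
a=μᵀx=1.903112  b=𝟙ᵀx=12.079207  c=𝟙ᵀy=88.504608  D=ac−b²=22.526970
λ₁=(c·0.145−b)/D = (88.504608·0.145−12.079207)/22.526970 = 0.033469
λ₂=(a−b·0.145)/D = (1.903112−12.079207·0.145)/22.526970 = 0.006731
w* = 0.033469·x + 0.006731·y:
  w_0 = 0.033469·2.3827 + 0.006731·12.4318 = 0.1634  (Unilever)
  w_1 = 0.033469·2.5917 + 0.006731·17.4455 = 0.2042  (JPMorgan)
  w_2 = 0.033469·3.2486 + 0.006731·16.3882 = 0.2190  (Kellogg)
  w_3 = 0.033469·-0.0297 + 0.006731·5.1844 = 0.0339  (Tesla)
  w_4 = 0.033469·1.8061 + 0.006731·15.3246 = 0.1636  (Honeywell)
  w_5 = 0.033469·0.4098 + 0.006731·10.7179 = 0.0859  (Walmart)
  w_6 = 0.033469·1.6701 + 0.006731·11.0123 = 0.1300  (Disney)
Σw_i=1.0000  μᵀw=0.1450
σ²=wᵀΣw=λ₁·μ_p+λ₂ = 0.033469·0.145 + 0.006731 = 0.011584 ≈ 0.0116


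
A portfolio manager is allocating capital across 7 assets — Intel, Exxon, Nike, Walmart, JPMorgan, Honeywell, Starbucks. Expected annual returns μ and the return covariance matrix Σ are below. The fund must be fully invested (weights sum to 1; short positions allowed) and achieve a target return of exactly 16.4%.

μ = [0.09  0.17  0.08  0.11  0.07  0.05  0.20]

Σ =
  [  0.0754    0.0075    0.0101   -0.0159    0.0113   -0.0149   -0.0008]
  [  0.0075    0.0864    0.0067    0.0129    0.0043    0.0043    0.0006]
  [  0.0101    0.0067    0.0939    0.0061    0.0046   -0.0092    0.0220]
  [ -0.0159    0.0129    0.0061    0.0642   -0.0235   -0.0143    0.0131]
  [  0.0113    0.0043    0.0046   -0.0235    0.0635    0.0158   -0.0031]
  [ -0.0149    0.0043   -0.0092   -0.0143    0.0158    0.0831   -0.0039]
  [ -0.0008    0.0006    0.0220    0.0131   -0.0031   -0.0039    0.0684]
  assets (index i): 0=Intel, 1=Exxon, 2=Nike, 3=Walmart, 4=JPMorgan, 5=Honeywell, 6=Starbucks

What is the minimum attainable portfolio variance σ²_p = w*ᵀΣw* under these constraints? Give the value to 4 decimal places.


u=Σ⁻¹μ = [1.5108  1.4151  -0.1464  1.9851  1.3687  0.9919  2.7147]
v=Σ⁻¹𝟙 = [18.9076  3.5699  5.1323  27.6122  18.0888  17.5745  9.6925]
a=μᵀu=1.271534  b=𝟙ᵀu=9.839949  c=𝟙ᵀv=100.577893  D=ac−b²=31.063591
λ₁=(c·0.164−b)/D = (100.577893·0.164−9.839949)/31.063591 = 0.214232
λ₂=(a−b·0.164)/D = (1.271534−9.839949·0.164)/31.063591 = -0.011017
w* = 0.214232·u + -0.011017·v:
  w_0 = 0.214232·1.5108 + -0.011017·18.9076 = 0.1154  (Intel)
  w_1 = 0.214232·1.4151 + -0.011017·3.5699 = 0.2638  (Exxon)
  w_2 = 0.214232·-0.1464 + -0.011017·5.1323 = -0.0879  (Nike)
  w_3 = 0.214232·1.9851 + -0.011017·27.6122 = 0.1211  (Walmart)
  w_4 = 0.214232·1.3687 + -0.011017·18.0888 = 0.0939  (JPMorgan)
  w_5 = 0.214232·0.9919 + -0.011017·17.5745 = 0.0189  (Honeywell)
  w_6 = 0.214232·2.7147 + -0.011017·9.6925 = 0.4748  (Starbucks)
Σw_i=1.0000  μᵀw=0.1640
σ²=wᵀΣw=λ₁·μ_p+λ₂ = 0.214232·0.164 + -0.011017 = 0.024117 ≈ 0.0241

0.0241


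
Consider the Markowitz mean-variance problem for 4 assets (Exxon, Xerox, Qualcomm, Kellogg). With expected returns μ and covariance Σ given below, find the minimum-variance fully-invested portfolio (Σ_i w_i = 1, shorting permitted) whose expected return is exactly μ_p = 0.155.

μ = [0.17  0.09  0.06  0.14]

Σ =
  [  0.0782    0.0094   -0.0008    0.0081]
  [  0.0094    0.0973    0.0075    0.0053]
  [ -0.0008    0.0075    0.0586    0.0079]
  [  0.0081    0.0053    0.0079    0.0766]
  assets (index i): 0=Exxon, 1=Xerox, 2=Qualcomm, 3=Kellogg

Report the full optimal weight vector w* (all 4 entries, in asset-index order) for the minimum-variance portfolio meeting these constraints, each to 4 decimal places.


0.5564  0.0729  -0.0244  0.3952

g=Σ⁻¹μ = [1.9549  0.5949  0.7722  1.5002]
h=Σ⁻¹𝟙 = [11.0175  7.5271  14.9267  9.8295]
a=μᵀg=0.642229  b=𝟙ᵀg=4.822154  c=𝟙ᵀh=43.300892  D=ac−b²=4.555921
λ₁=(c·0.155−b)/D = (43.300892·0.155−4.822154)/4.555921 = 0.414732
λ₂=(a−b·0.155)/D = (0.642229−4.822154·0.155)/4.555921 = -0.023092
w* = 0.414732·g + -0.023092·h:
  w_0 = 0.414732·1.9549 + -0.023092·11.0175 = 0.5564  (Exxon)
  w_1 = 0.414732·0.5949 + -0.023092·7.5271 = 0.0729  (Xerox)
  w_2 = 0.414732·0.7722 + -0.023092·14.9267 = -0.0244  (Qualcomm)
  w_3 = 0.414732·1.5002 + -0.023092·9.8295 = 0.3952  (Kellogg)
Σw_i=1.0000  μᵀw=0.1550
σ²=wᵀΣw=λ₁·μ_p+λ₂ = 0.414732·0.155 + -0.023092 = 0.041192 ≈ 0.0412


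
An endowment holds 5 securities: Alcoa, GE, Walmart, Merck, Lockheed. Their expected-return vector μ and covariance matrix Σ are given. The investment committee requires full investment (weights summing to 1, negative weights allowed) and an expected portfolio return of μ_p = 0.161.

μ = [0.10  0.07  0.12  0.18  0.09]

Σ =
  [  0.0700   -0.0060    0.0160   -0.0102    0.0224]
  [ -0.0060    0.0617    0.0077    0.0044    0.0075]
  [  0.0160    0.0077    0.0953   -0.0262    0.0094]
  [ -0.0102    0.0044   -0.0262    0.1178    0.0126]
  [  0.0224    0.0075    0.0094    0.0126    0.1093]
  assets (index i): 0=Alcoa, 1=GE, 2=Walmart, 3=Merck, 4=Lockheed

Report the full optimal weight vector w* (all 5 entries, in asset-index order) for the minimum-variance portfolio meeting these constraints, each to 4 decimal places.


0.1898  -0.1294  0.4028  0.6048  -0.0680

u=Σ⁻¹μ = [1.4167  0.9374  1.4638  1.9283  0.1206]
v=Σ⁻¹𝟙 = [13.9750  15.2038  9.6126  10.9316  3.1549]
a=μᵀu=0.740908  b=𝟙ᵀu=5.866921  c=𝟙ᵀv=52.877995  D=ac−b²=4.756958
λ₁=(c·0.161−b)/D = (52.877995·0.161−5.866921)/4.756958 = 0.556329
λ₂=(a−b·0.161)/D = (0.740908−5.866921·0.161)/4.756958 = -0.042814
w* = 0.556329·u + -0.042814·v:
  w_0 = 0.556329·1.4167 + -0.042814·13.9750 = 0.1898  (Alcoa)
  w_1 = 0.556329·0.9374 + -0.042814·15.2038 = -0.1294  (GE)
  w_2 = 0.556329·1.4638 + -0.042814·9.6126 = 0.4028  (Walmart)
  w_3 = 0.556329·1.9283 + -0.042814·10.9316 = 0.6048  (Merck)
  w_4 = 0.556329·0.1206 + -0.042814·3.1549 = -0.0680  (Lockheed)
Σw_i=1.0000  μᵀw=0.1610
σ²=wᵀΣw=λ₁·μ_p+λ₂ = 0.556329·0.161 + -0.042814 = 0.046755 ≈ 0.0468


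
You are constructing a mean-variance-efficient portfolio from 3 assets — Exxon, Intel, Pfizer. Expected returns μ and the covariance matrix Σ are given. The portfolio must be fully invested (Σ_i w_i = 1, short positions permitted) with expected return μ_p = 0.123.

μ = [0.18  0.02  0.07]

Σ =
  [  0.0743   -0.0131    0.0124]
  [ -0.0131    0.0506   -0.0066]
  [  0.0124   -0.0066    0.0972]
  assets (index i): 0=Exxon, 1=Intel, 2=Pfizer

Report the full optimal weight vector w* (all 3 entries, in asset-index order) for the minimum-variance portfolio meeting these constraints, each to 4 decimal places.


0.6073  0.2762  0.1165

g=Σ⁻¹μ = [2.5404  1.1145  0.4718]
h=Σ⁻¹𝟙 = [16.2566  25.2668  9.9298]
a=μᵀg=0.512580  b=𝟙ᵀg=4.126609  c=𝟙ᵀh=51.453179  D=ac−b²=9.344967
λ₁=(c·0.123−b)/D = (51.453179·0.123−4.126609)/9.344967 = 0.235649
λ₂=(a−b·0.123)/D = (0.512580−4.126609·0.123)/9.344967 = 0.000536
w* = 0.235649·g + 0.000536·h:
  w_0 = 0.235649·2.5404 + 0.000536·16.2566 = 0.6073  (Exxon)
  w_1 = 0.235649·1.1145 + 0.000536·25.2668 = 0.2762  (Intel)
  w_2 = 0.235649·0.4718 + 0.000536·9.9298 = 0.1165  (Pfizer)
Σw_i=1.0000  μᵀw=0.1230
σ²=wᵀΣw=λ₁·μ_p+λ₂ = 0.235649·0.123 + 0.000536 = 0.029521 ≈ 0.0295


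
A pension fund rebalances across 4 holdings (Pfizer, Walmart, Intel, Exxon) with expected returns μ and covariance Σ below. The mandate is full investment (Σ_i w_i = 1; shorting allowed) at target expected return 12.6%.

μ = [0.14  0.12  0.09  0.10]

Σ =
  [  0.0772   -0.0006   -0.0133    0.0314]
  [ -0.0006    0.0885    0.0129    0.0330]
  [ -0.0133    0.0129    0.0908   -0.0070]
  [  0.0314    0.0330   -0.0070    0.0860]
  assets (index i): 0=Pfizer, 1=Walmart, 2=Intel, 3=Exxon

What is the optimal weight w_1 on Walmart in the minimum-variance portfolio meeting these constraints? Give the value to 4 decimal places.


x=Σ⁻¹μ = [1.9839  1.1770  1.1206  0.0780]
y=Σ⁻¹𝟙 = [13.1559  7.8129  12.2018  4.8197]
a=μᵀx=0.527641  b=𝟙ᵀx=4.359501  c=𝟙ᵀy=37.990264  D=ac−b²=1.039973
λ₁=(c·0.126−b)/D = (37.990264·0.126−4.359501)/1.039973 = 0.410849
λ₂=(a−b·0.126)/D = (0.527641−4.359501·0.126)/1.039973 = -0.020824
w* = 0.410849·x + -0.020824·y:
  w_0 = 0.410849·1.9839 + -0.020824·13.1559 = 0.5411  (Pfizer)
  w_1 = 0.410849·1.1770 + -0.020824·7.8129 = 0.3209  (Walmart)
  w_2 = 0.410849·1.1206 + -0.020824·12.2018 = 0.2063  (Intel)
  w_3 = 0.410849·0.0780 + -0.020824·4.8197 = -0.0683  (Exxon)
Σw_i=1.0000  μᵀw=0.1260
σ²=wᵀΣw=λ₁·μ_p+λ₂ = 0.410849·0.126 + -0.020824 = 0.030943 ≈ 0.0309

0.3209


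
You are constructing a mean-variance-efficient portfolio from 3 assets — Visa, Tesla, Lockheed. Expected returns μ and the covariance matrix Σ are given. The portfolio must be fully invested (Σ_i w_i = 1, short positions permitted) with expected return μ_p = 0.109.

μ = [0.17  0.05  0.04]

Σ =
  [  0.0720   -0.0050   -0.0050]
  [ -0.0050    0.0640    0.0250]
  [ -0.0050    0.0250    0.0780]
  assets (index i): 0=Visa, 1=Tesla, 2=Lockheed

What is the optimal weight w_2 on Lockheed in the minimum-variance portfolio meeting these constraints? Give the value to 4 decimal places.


0.1969

x=Σ⁻¹μ = [2.4460  0.8125  0.4092]
y=Σ⁻¹𝟙 = [15.4650  13.0749  9.6212]
a=μᵀx=0.472804  b=𝟙ᵀx=3.667645  c=𝟙ᵀy=38.161115  D=ac−b²=4.591124
λ₁=(c·0.109−b)/D = (38.161115·0.109−3.667645)/4.591124 = 0.107145
λ₂=(a−b·0.109)/D = (0.472804−3.667645·0.109)/4.591124 = 0.015907
w* = 0.107145·x + 0.015907·y:
  w_0 = 0.107145·2.4460 + 0.015907·15.4650 = 0.5081  (Visa)
  w_1 = 0.107145·0.8125 + 0.015907·13.0749 = 0.2950  (Tesla)
  w_2 = 0.107145·0.4092 + 0.015907·9.6212 = 0.1969  (Lockheed)
Σw_i=1.0000  μᵀw=0.1090
σ²=wᵀΣw=λ₁·μ_p+λ₂ = 0.107145·0.109 + 0.015907 = 0.027586 ≈ 0.0276


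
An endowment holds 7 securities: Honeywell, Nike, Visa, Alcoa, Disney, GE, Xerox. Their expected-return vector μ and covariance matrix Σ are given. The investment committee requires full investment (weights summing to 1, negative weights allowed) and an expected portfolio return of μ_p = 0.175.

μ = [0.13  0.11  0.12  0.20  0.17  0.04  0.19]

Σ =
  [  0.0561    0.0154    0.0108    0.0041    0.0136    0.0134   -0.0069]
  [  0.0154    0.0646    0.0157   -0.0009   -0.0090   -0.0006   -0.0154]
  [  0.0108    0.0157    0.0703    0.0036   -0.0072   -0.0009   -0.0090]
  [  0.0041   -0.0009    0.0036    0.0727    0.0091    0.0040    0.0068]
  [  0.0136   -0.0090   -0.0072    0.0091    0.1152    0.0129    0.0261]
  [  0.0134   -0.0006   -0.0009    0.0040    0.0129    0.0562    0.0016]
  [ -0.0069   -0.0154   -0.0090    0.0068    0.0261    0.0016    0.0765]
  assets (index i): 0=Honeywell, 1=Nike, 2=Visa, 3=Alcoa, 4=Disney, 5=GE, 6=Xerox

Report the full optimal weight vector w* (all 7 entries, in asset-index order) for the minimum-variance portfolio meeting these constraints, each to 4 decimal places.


g=Σ⁻¹μ = [1.5607  1.7716  1.3740  2.2752  0.7289  -0.0253  2.6923]
h=Σ⁻¹𝟙 = [8.3560  15.2184  11.5986  10.1857  3.6377  14.1394  15.8114]
a=μᵀg=1.652136  b=𝟙ᵀg=10.377436  c=𝟙ᵀh=78.947177  D=ac−b²=22.740286
λ₁=(c·0.175−b)/D = (78.947177·0.175−10.377436)/22.740286 = 0.151200
λ₂=(a−b·0.175)/D = (1.652136−10.377436·0.175)/22.740286 = -0.007208
w* = 0.151200·g + -0.007208·h:
  w_0 = 0.151200·1.5607 + -0.007208·8.3560 = 0.1757  (Honeywell)
  w_1 = 0.151200·1.7716 + -0.007208·15.2184 = 0.1582  (Nike)
  w_2 = 0.151200·1.3740 + -0.007208·11.5986 = 0.1242  (Visa)
  w_3 = 0.151200·2.2752 + -0.007208·10.1857 = 0.2706  (Alcoa)
  w_4 = 0.151200·0.7289 + -0.007208·3.6377 = 0.0840  (Disney)
  w_5 = 0.151200·-0.0253 + -0.007208·14.1394 = -0.1058  (GE)
  w_6 = 0.151200·2.6923 + -0.007208·15.8114 = 0.2931  (Xerox)
Σw_i=1.0000  μᵀw=0.1750
σ²=wᵀΣw=λ₁·μ_p+λ₂ = 0.151200·0.175 + -0.007208 = 0.019252 ≈ 0.0193

0.1757  0.1582  0.1242  0.2706  0.0840  -0.1058  0.2931


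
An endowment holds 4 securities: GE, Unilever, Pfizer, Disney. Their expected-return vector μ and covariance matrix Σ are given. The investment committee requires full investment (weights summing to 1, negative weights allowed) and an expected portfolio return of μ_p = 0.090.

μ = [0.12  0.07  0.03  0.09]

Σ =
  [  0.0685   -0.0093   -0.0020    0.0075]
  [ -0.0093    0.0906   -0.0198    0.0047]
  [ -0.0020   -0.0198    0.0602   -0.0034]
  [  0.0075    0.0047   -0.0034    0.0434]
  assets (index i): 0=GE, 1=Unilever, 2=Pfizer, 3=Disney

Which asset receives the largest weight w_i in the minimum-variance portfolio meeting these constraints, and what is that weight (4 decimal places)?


GE (0.3640)

x=Σ⁻¹μ = [1.7382  1.0817  1.0099  1.7353]
y=Σ⁻¹𝟙 = [15.3286  16.7483  23.7837  20.4420]
a=μᵀx=0.470778  b=𝟙ᵀx=5.565106  c=𝟙ᵀy=76.302584  D=ac−b²=4.951133
λ₁=(c·0.090−b)/D = (76.302584·0.090−5.565106)/4.951133 = 0.262996
λ₂=(a−b·0.090)/D = (0.470778−5.565106·0.090)/4.951133 = -0.006076
w* = 0.262996·x + -0.006076·y:
  w_0 = 0.262996·1.7382 + -0.006076·15.3286 = 0.3640  (GE)
  w_1 = 0.262996·1.0817 + -0.006076·16.7483 = 0.1827  (Unilever)
  w_2 = 0.262996·1.0099 + -0.006076·23.7837 = 0.1211  (Pfizer)
  w_3 = 0.262996·1.7353 + -0.006076·20.4420 = 0.3322  (Disney)
Σw_i=1.0000  μᵀw=0.0900
σ²=wᵀΣw=λ₁·μ_p+λ₂ = 0.262996·0.090 + -0.006076 = 0.017594 ≈ 0.0176


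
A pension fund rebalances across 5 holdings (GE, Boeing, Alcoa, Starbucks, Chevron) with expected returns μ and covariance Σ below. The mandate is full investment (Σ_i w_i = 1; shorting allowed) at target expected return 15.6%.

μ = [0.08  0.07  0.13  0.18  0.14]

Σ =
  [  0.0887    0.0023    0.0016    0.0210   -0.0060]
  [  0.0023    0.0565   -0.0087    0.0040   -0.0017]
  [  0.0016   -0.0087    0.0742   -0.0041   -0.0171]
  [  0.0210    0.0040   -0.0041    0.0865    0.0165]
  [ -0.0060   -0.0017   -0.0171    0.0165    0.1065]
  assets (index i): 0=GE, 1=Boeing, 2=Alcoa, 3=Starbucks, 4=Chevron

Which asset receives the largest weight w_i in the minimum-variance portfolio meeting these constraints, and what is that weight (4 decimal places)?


Starbucks (0.4457)

x=Σ⁻¹μ = [0.5143  1.5034  2.3530  1.7159  1.4795]
y=Σ⁻¹𝟙 = [9.6155  20.0871  18.8181  6.8602  12.2107]
a=μᵀx=0.968250  b=𝟙ᵀx=7.566009  c=𝟙ᵀy=67.591464  D=ac−b²=8.200973
λ₁=(c·0.156−b)/D = (67.591464·0.156−7.566009)/8.200973 = 0.363159
λ₂=(a−b·0.156)/D = (0.968250−7.566009·0.156)/8.200973 = -0.025856
w* = 0.363159·x + -0.025856·y:
  w_0 = 0.363159·0.5143 + -0.025856·9.6155 = -0.0618  (GE)
  w_1 = 0.363159·1.5034 + -0.025856·20.0871 = 0.0266  (Boeing)
  w_2 = 0.363159·2.3530 + -0.025856·18.8181 = 0.3679  (Alcoa)
  w_3 = 0.363159·1.7159 + -0.025856·6.8602 = 0.4457  (Starbucks)
  w_4 = 0.363159·1.4795 + -0.025856·12.2107 = 0.2216  (Chevron)
Σw_i=1.0000  μᵀw=0.1560
σ²=wᵀΣw=λ₁·μ_p+λ₂ = 0.363159·0.156 + -0.025856 = 0.030797 ≈ 0.0308


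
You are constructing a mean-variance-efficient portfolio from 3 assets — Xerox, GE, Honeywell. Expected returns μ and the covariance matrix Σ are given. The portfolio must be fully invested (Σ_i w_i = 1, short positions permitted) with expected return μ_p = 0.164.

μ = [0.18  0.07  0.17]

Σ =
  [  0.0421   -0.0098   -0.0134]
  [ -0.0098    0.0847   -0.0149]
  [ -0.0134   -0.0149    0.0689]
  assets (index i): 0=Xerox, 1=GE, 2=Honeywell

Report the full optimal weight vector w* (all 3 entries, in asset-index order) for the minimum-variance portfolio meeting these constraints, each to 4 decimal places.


0.5368  0.1137  0.3495

p=Σ⁻¹μ = [6.1229  2.2646  4.1479]
q=Σ⁻¹𝟙 = [36.8927  20.6770  26.1604]
a=μᵀp=1.965781  b=𝟙ᵀp=12.535335  c=𝟙ᵀq=83.730021  D=ac−b²=7.460212
λ₁=(c·0.164−b)/D = (83.730021·0.164−12.535335)/7.460212 = 0.160369
λ₂=(a−b·0.164)/D = (1.965781−12.535335·0.164)/7.460212 = -0.012066
w* = 0.160369·p + -0.012066·q:
  w_0 = 0.160369·6.1229 + -0.012066·36.8927 = 0.5368  (Xerox)
  w_1 = 0.160369·2.2646 + -0.012066·20.6770 = 0.1137  (GE)
  w_2 = 0.160369·4.1479 + -0.012066·26.1604 = 0.3495  (Honeywell)
Σw_i=1.0000  μᵀw=0.1640
σ²=wᵀΣw=λ₁·μ_p+λ₂ = 0.160369·0.164 + -0.012066 = 0.014235 ≈ 0.0142


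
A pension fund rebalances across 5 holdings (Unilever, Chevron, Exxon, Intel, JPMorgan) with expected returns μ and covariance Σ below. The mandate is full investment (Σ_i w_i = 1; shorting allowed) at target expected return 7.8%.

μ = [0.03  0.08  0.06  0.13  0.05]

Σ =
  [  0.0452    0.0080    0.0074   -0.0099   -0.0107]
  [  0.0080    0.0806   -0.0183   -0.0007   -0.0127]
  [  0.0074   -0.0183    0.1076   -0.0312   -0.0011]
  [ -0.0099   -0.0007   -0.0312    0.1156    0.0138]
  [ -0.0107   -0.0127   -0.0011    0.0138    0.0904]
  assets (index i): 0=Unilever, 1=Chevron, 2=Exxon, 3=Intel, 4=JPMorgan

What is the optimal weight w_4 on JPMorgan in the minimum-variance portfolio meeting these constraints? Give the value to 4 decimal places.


0.1224

x=Σ⁻¹μ = [0.7052  1.2928  1.1499  1.4298  0.6139]
y=Σ⁻¹𝟙 = [23.2015  15.6912  14.2469  12.8802  14.2197]
a=μᵀx=0.410145  b=𝟙ᵀx=5.191561  c=𝟙ᵀy=80.239432  D=ac−b²=5.957511
λ₁=(c·0.078−b)/D = (80.239432·0.078−5.191561)/5.957511 = 0.179121
λ₂=(a−b·0.078)/D = (0.410145−5.191561·0.078)/5.957511 = 0.000873
w* = 0.179121·x + 0.000873·y:
  w_0 = 0.179121·0.7052 + 0.000873·23.2015 = 0.1466  (Unilever)
  w_1 = 0.179121·1.2928 + 0.000873·15.6912 = 0.2453  (Chevron)
  w_2 = 0.179121·1.1499 + 0.000873·14.2469 = 0.2184  (Exxon)
  w_3 = 0.179121·1.4298 + 0.000873·12.8802 = 0.2674  (Intel)
  w_4 = 0.179121·0.6139 + 0.000873·14.2197 = 0.1224  (JPMorgan)
Σw_i=1.0000  μᵀw=0.0780
σ²=wᵀΣw=λ₁·μ_p+λ₂ = 0.179121·0.078 + 0.000873 = 0.014845 ≈ 0.0148


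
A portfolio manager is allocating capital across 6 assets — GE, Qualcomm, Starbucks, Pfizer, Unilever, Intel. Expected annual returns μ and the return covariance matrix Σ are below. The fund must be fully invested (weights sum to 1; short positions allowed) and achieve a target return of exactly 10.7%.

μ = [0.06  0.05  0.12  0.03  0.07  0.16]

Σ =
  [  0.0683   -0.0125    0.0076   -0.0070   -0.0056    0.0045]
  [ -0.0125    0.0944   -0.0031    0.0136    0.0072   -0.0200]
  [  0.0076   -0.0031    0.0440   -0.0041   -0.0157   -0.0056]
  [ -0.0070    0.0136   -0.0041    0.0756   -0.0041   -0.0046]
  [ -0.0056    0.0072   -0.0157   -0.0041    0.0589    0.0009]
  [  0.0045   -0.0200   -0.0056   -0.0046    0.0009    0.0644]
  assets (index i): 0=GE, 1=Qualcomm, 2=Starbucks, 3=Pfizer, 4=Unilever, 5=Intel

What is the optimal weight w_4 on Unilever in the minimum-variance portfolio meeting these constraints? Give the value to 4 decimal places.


0.1801

p=Σ⁻¹μ = [0.6994  1.1428  3.9360  0.7793  2.1704  3.1581]
q=Σ⁻¹𝟙 = [15.7721  14.1571  35.0698  16.8845  26.9233  22.7018]
a=μᵀp=1.252026  b=𝟙ᵀp=11.886012  c=𝟙ᵀq=131.508629  D=ac−b²=23.374881
λ₁=(c·0.107−b)/D = (131.508629·0.107−11.886012)/23.374881 = 0.093494
λ₂=(a−b·0.107)/D = (1.252026−11.886012·0.107)/23.374881 = -0.000846
w* = 0.093494·p + -0.000846·q:
  w_0 = 0.093494·0.6994 + -0.000846·15.7721 = 0.0520  (GE)
  w_1 = 0.093494·1.1428 + -0.000846·14.1571 = 0.0949  (Qualcomm)
  w_2 = 0.093494·3.9360 + -0.000846·35.0698 = 0.3383  (Starbucks)
  w_3 = 0.093494·0.7793 + -0.000846·16.8845 = 0.0586  (Pfizer)
  w_4 = 0.093494·2.1704 + -0.000846·26.9233 = 0.1801  (Unilever)
  w_5 = 0.093494·3.1581 + -0.000846·22.7018 = 0.2761  (Intel)
Σw_i=1.0000  μᵀw=0.1070
σ²=wᵀΣw=λ₁·μ_p+λ₂ = 0.093494·0.107 + -0.000846 = 0.009158 ≈ 0.0092
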